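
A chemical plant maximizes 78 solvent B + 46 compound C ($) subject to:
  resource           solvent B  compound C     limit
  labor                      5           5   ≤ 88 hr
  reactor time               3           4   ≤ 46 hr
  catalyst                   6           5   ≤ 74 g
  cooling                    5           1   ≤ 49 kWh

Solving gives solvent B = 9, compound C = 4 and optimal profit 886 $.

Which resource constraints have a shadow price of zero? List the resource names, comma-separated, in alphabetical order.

labor, reactor time

labor: 65/88 (slack 23)
reactor time: 43/46 (slack 3)
catalyst: 74/74 (binding)
cooling: 49/49 (binding)
By complementary slackness, a constraint with positive slack has shadow price 0 → labor, reactor time.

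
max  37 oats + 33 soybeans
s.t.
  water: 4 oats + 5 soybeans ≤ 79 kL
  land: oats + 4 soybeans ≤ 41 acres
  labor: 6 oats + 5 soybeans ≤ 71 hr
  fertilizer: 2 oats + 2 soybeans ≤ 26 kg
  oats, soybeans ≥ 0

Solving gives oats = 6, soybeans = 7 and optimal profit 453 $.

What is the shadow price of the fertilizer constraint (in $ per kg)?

6.5

Check each constraint at x*: water 59/79 (slack 20); land 34/41 (slack 7); labor 71/71 (tight); fertilizer 26/26 (tight).
Slack constraints have shadow price 0 (complementary slackness).
The binding rows give the dual system: 6·y_labor + 2·y_fertilizer = 37 and 5·y_labor + 2·y_fertilizer = 33.
→ y_labor = 4 and y_fertilizer = 6.5.
Shadow price of fertilizer = 6.5.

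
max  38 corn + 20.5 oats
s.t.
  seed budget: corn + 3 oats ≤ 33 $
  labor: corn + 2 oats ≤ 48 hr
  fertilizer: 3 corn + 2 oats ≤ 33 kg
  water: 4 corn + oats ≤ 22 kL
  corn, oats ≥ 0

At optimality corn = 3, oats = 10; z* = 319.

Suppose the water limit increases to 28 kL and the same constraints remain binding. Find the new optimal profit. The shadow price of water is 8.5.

370

Δb = 6, so new z* = 319 + (8.5)·(6) = 319 + 51 = 370.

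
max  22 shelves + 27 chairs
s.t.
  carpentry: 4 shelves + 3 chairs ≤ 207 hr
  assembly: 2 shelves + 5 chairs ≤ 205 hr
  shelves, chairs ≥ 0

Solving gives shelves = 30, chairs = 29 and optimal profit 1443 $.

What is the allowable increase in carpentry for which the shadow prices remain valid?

Binding constraints: carpentry, assembly. The basis is B = [[4,3],[2,5]] with det 14.
Per unit increase in carpentry, x* moves by d = (0.3571, -0.1429).
The basis stays optimal until chairs reaches 0; allowable increase = 203 hr.

203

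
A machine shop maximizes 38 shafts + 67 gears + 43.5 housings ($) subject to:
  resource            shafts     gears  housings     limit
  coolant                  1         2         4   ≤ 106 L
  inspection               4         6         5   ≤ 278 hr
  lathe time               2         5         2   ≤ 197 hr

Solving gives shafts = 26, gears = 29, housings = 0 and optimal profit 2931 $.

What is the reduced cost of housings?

Binding: inspection and lathe time. Non-binding: coolant (22 unused).
Since coolant is not tight, its dual is 0.
Dual feasibility on the basic columns requires 4·y_inspection + 2·y_lathe time = 38, 6·y_inspection + 5·y_lathe time = 67.
This yields shadow prices y_inspection = 7, y_lathe time = 5.
Reduced cost of housings: c₃ − yᵀa₃ = 43.5 − (7·5 + 5·2) = 43.5 − 45 = -1.5.

-1.5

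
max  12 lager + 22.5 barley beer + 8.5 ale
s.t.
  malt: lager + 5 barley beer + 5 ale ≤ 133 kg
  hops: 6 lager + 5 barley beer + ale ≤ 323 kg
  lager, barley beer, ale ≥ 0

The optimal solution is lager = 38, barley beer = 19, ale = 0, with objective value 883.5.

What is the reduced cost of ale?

-8

Check each constraint at x*: malt 133/133 (tight); hops 323/323 (tight).
From A_Bᵀ y = c: 1·y_malt + 6·y_hops = 12; 5·y_malt + 5·y_hops = 22.5.
This yields shadow prices y_malt = 3, y_hops = 1.5.
Reduced cost of ale: c₃ − yᵀa₃ = 8.5 − (3·5 + 1.5·1) = 8.5 − 16.5 = -8.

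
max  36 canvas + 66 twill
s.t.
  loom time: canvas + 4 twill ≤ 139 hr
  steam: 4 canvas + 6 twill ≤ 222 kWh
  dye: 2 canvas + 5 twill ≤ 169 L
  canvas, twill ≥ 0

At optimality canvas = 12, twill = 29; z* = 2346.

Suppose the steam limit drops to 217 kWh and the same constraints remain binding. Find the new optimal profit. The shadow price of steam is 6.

Δb = -5, so new z* = 2346 + (6)·(-5) = 2346 − 30 = 2316.

2316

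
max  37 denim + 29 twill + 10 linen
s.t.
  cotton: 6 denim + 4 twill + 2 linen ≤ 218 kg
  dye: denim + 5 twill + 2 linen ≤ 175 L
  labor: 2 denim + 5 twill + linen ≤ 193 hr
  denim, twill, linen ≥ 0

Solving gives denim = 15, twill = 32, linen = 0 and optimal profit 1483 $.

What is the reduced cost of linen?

-4

At the optimum: cotton uses 218 of 218 (binding); dye uses 175 of 175 (binding); labor uses 190 of 193 (slack = 3).
By complementary slackness, y = 0 for the non-binding constraint.
From A_Bᵀ y = c: 6·y_cotton + 1·y_dye = 37; 4·y_cotton + 5·y_dye = 29.
This yields shadow prices y_cotton = 6, y_dye = 1.
Reduced cost of linen: c₃ − yᵀa₃ = 10 − (6·2 + 1·2) = 10 − 14 = -4.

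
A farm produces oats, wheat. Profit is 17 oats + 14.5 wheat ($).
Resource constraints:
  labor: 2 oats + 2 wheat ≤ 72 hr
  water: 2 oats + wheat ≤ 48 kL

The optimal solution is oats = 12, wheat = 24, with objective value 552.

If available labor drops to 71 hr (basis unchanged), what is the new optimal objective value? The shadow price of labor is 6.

546

Δb = -1, so new z* = 552 + (6)·(-1) = 552 − 6 = 546.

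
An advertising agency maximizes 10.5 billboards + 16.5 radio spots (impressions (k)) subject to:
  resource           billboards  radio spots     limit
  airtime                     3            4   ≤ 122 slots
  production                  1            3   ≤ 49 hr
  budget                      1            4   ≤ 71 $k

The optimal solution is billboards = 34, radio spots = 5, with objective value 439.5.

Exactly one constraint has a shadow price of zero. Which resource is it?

budget

airtime: 122/122 (binding)
production: 49/49 (binding)
budget: 54/71 (slack 17)
By complementary slackness, a constraint with positive slack has shadow price 0 → budget.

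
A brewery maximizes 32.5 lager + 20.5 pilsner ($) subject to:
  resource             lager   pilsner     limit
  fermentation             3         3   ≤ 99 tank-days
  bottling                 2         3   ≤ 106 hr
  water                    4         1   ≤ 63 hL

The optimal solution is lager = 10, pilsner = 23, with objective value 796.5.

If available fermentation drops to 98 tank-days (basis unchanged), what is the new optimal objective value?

791

Check each constraint at x*: fermentation 99/99 (tight); bottling 89/106 (slack 17); water 63/63 (tight).
Since bottling is not tight, its dual is 0.
From A_Bᵀ y = c: 3·y_fermentation + 4·y_water = 32.5; 3·y_fermentation + 1·y_water = 20.5.
This yields shadow prices y_fermentation = 5.5, y_water = 4.
Δz = y_fermentation·Δb = 5.5 × (-1) = -5.5, so new z* = 796.5 − 5.5 = 791.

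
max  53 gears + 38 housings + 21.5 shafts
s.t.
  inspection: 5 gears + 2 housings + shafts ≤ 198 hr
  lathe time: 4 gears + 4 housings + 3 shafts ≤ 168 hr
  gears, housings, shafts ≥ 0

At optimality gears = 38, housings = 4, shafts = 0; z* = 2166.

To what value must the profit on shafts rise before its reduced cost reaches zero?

Check each constraint at x*: inspection 198/198 (tight); lathe time 168/168 (tight).
The binding rows give the dual system: 5·y_inspection + 4·y_lathe time = 53 and 2·y_inspection + 4·y_lathe time = 38.
Solving: y_inspection = 5, y_lathe time = 7.
shafts enters the basis when its profit ≥ yᵀa₃ = 5·1 + 7·3 = 26.

26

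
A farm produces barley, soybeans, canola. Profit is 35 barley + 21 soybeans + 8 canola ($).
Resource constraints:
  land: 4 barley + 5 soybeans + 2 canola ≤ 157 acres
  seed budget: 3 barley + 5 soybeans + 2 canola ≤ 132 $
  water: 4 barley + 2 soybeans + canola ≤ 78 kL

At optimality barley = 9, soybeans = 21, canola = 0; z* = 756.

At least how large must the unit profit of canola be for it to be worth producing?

Check each constraint at x*: land 141/157 (slack 16); seed budget 132/132 (tight); water 78/78 (tight).
By complementary slackness, y = 0 for the non-binding constraint.
Dual feasibility on the basic columns requires 3·y_seed budget + 4·y_water = 35, 5·y_seed budget + 2·y_water = 21.
This yields shadow prices y_seed budget = 1, y_water = 8.
canola enters the basis when its profit ≥ yᵀa₃ = 1·2 + 8·1 = 10.

10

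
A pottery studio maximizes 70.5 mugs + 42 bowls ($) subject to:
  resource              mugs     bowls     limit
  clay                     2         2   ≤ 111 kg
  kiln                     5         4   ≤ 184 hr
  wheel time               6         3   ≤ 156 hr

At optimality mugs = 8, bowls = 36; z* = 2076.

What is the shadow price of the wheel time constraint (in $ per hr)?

Check each constraint at x*: clay 88/111 (slack 23); kiln 184/184 (tight); wheel time 156/156 (tight).
Slack constraints have shadow price 0 (complementary slackness).
Dual feasibility on the basic columns requires 5·y_kiln + 6·y_wheel time = 70.5, 4·y_kiln + 3·y_wheel time = 42.
Solving: y_kiln = 4.5, y_wheel time = 8.
Shadow price of wheel time = 8.

8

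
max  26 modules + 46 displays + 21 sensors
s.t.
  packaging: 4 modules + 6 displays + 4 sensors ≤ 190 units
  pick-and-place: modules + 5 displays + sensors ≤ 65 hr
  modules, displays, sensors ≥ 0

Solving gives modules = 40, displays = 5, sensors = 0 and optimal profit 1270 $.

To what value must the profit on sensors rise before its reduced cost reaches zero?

Check each constraint at x*: packaging 190/190 (tight); pick-and-place 65/65 (tight).
Dual feasibility on the basic columns requires 4·y_packaging + 1·y_pick-and-place = 26, 6·y_packaging + 5·y_pick-and-place = 46.
→ y_packaging = 6 and y_pick-and-place = 2.
sensors enters the basis when its profit ≥ yᵀa₃ = 6·4 + 2·1 = 26.

26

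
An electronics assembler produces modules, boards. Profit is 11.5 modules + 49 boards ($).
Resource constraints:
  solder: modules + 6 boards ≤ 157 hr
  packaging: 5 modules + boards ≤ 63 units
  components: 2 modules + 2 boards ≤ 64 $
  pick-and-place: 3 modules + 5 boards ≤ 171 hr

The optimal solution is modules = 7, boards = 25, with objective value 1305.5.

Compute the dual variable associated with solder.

7.5

At the optimum: solder uses 157 of 157 (binding); packaging uses 60 of 63 (slack = 3); components uses 64 of 64 (binding); pick-and-place uses 146 of 171 (slack = 25).
Slack constraints have shadow price 0 (complementary slackness).
The binding rows give the dual system: 1·y_solder + 2·y_components = 11.5 and 6·y_solder + 2·y_components = 49.
Solving: y_solder = 7.5, y_components = 2.
Shadow price of solder = 7.5.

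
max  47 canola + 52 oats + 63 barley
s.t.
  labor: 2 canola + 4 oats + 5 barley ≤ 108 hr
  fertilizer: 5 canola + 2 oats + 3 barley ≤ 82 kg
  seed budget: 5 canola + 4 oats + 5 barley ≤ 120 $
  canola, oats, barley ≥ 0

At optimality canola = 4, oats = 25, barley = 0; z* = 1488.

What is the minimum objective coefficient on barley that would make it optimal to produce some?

Binding: labor and seed budget. Non-binding: fertilizer (12 unused).
Slack constraints have shadow price 0 (complementary slackness).
Dual feasibility on the basic columns requires 2·y_labor + 5·y_seed budget = 47, 4·y_labor + 4·y_seed budget = 52.
Solving: y_labor = 6, y_seed budget = 7.
barley enters the basis when its profit ≥ yᵀa₃ = 6·5 + 7·5 = 65.

65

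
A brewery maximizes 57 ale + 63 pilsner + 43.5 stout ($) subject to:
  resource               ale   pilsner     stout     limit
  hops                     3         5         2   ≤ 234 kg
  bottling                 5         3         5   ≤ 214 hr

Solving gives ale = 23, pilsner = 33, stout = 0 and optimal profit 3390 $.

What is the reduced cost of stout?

-4.5

At the optimum: hops uses 234 of 234 (binding); bottling uses 214 of 214 (binding).
Dual feasibility on the basic columns requires 3·y_hops + 5·y_bottling = 57, 5·y_hops + 3·y_bottling = 63.
→ y_hops = 9 and y_bottling = 6.
Reduced cost of stout: c₃ − yᵀa₃ = 43.5 − (9·2 + 6·5) = 43.5 − 48 = -4.5.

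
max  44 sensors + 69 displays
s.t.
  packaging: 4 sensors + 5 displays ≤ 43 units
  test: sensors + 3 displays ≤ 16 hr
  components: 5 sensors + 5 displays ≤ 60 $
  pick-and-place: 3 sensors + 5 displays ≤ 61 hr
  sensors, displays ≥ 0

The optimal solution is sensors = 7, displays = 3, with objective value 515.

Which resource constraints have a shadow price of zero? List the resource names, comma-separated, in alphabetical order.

packaging: 43/43 (binding)
test: 16/16 (binding)
components: 50/60 (slack 10)
pick-and-place: 36/61 (slack 25)
By complementary slackness, a constraint with positive slack has shadow price 0 → components, pick-and-place.

components, pick-and-place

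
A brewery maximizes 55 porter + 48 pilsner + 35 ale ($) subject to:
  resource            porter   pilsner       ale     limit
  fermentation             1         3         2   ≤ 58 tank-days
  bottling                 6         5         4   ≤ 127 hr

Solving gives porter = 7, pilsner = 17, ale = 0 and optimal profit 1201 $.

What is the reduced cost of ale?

Both fermentation and bottling are binding at x*.
The binding rows give the dual system: 1·y_fermentation + 6·y_bottling = 55 and 3·y_fermentation + 5·y_bottling = 48.
This yields shadow prices y_fermentation = 1, y_bottling = 9.
Reduced cost of ale: c₃ − yᵀa₃ = 35 − (1·2 + 9·4) = 35 − 38 = -3.

-3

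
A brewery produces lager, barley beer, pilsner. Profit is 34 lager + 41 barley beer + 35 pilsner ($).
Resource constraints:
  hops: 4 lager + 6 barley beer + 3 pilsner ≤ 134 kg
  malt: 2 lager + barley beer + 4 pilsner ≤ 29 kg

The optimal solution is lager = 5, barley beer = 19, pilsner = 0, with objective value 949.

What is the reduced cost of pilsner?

Check each constraint at x*: hops 134/134 (tight); malt 29/29 (tight).
The binding rows give the dual system: 4·y_hops + 2·y_malt = 34 and 6·y_hops + 1·y_malt = 41.
This yields shadow prices y_hops = 6, y_malt = 5.
Reduced cost of pilsner: c₃ − yᵀa₃ = 35 − (6·3 + 5·4) = 35 − 38 = -3.

-3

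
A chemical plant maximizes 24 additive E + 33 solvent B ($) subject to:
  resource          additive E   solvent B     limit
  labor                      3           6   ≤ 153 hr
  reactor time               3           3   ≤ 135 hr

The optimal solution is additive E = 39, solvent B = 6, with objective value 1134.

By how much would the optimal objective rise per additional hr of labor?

At the optimum: labor uses 153 of 153 (binding); reactor time uses 135 of 135 (binding).
The binding rows give the dual system: 3·y_labor + 3·y_reactor time = 24 and 6·y_labor + 3·y_reactor time = 33.
This yields shadow prices y_labor = 3, y_reactor time = 5.
Shadow price of labor = 3.

3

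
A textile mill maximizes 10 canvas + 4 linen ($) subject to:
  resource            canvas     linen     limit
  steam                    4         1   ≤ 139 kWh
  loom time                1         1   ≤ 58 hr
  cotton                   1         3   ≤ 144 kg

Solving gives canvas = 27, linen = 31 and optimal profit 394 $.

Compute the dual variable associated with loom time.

2

Check each constraint at x*: steam 139/139 (tight); loom time 58/58 (tight); cotton 120/144 (slack 24).
By complementary slackness, y = 0 for the non-binding constraint.
From A_Bᵀ y = c: 4·y_steam + 1·y_loom time = 10; 1·y_steam + 1·y_loom time = 4.
Solving: y_steam = 2, y_loom time = 2.
Shadow price of loom time = 2.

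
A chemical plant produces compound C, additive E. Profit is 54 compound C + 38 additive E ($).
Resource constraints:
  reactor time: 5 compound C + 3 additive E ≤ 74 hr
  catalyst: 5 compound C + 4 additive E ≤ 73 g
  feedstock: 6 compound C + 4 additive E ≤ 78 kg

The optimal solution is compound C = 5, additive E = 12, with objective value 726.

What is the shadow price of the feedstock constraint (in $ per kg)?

6.5

Check each constraint at x*: reactor time 61/74 (slack 13); catalyst 73/73 (tight); feedstock 78/78 (tight).
Slack constraints have shadow price 0 (complementary slackness).
From A_Bᵀ y = c: 5·y_catalyst + 6·y_feedstock = 54; 4·y_catalyst + 4·y_feedstock = 38.
→ y_catalyst = 3 and y_feedstock = 6.5.
Shadow price of feedstock = 6.5.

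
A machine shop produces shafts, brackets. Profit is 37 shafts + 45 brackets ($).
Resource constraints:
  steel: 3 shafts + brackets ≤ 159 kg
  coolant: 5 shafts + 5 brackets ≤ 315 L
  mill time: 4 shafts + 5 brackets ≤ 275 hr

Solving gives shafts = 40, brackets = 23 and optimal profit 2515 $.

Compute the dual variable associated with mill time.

At the optimum: steel uses 143 of 159 (slack = 16); coolant uses 315 of 315 (binding); mill time uses 275 of 275 (binding).
By complementary slackness, y = 0 for the non-binding constraint.
The binding rows give the dual system: 5·y_coolant + 4·y_mill time = 37 and 5·y_coolant + 5·y_mill time = 45.
This yields shadow prices y_coolant = 1, y_mill time = 8.
Shadow price of mill time = 8.

8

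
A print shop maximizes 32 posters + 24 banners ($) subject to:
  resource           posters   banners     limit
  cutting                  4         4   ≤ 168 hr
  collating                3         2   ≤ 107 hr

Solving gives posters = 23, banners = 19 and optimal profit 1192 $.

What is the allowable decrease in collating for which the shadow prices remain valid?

Binding constraints: cutting, collating. The basis is B = [[4,4],[3,2]] with det -4.
Per unit decrease in collating, x* moves by d = (-1, 1).
The basis stays optimal until posters reaches 0; allowable decrease = 23 hr.

23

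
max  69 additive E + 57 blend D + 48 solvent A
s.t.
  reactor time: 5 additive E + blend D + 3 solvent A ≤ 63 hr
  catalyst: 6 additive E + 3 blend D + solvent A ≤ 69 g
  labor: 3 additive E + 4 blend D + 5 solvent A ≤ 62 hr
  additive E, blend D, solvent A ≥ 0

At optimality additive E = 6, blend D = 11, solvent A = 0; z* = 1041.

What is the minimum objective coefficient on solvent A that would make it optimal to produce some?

Check each constraint at x*: reactor time 41/63 (slack 22); catalyst 69/69 (tight); labor 62/62 (tight).
By complementary slackness, y = 0 for the non-binding constraint.
The binding rows give the dual system: 6·y_catalyst + 3·y_labor = 69 and 3·y_catalyst + 4·y_labor = 57.
This yields shadow prices y_catalyst = 7, y_labor = 9.
solvent A enters the basis when its profit ≥ yᵀa₃ = 7·1 + 9·5 = 52.

52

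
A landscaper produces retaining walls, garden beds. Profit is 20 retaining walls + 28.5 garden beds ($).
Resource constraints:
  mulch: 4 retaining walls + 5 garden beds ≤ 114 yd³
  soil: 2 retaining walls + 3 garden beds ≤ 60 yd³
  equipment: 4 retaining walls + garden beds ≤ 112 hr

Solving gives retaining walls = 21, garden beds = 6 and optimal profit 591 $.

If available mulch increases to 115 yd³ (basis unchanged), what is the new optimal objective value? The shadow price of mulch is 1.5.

Δb = 1, so new z* = 591 + (1.5)·(1) = 591 + 1.5 = 592.5.

592.5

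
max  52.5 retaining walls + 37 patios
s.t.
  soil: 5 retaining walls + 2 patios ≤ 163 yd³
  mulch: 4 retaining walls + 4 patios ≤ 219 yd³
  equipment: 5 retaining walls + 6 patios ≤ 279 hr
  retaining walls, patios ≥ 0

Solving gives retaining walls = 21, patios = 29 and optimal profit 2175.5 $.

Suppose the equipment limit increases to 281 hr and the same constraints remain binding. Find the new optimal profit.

At the optimum: soil uses 163 of 163 (binding); mulch uses 200 of 219 (slack = 19); equipment uses 279 of 279 (binding).
By complementary slackness, y = 0 for the non-binding constraint.
Dual feasibility on the basic columns requires 5·y_soil + 5·y_equipment = 52.5, 2·y_soil + 6·y_equipment = 37.
This yields shadow prices y_soil = 6.5, y_equipment = 4.
Δz = y_equipment·Δb = 4 × (2) = 8, so new z* = 2175.5 + 8 = 2183.5.

2183.5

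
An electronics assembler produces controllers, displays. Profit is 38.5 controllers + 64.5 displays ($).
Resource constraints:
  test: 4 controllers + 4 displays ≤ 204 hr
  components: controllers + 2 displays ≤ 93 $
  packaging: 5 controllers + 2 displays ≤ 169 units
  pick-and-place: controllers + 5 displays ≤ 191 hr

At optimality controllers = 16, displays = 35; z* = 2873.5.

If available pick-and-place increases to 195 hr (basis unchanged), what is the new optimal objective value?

Binding: test and pick-and-place. Non-binding: components (7 unused), packaging (19 unused).
Slack constraints have shadow price 0 (complementary slackness).
From A_Bᵀ y = c: 4·y_test + 1·y_pick-and-place = 38.5; 4·y_test + 5·y_pick-and-place = 64.5.
→ y_test = 8 and y_pick-and-place = 6.5.
Δz = y_pick-and-place·Δb = 6.5 × (4) = 26, so new z* = 2873.5 + 26 = 2899.5.

2899.5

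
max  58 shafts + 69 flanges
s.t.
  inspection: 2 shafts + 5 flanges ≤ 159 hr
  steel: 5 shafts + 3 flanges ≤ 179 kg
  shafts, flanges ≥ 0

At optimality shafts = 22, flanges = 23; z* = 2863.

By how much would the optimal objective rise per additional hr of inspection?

9

At the optimum: inspection uses 159 of 159 (binding); steel uses 179 of 179 (binding).
The binding rows give the dual system: 2·y_inspection + 5·y_steel = 58 and 5·y_inspection + 3·y_steel = 69.
Solving: y_inspection = 9, y_steel = 8.
Shadow price of inspection = 9.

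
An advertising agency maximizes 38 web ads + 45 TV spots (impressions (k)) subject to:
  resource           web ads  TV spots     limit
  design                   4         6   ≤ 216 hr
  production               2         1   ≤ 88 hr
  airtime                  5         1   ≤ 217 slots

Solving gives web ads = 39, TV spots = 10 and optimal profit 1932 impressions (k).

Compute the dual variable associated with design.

Binding: design and production. Non-binding: airtime (12 unused).
By complementary slackness, y = 0 for the non-binding constraint.
From A_Bᵀ y = c: 4·y_design + 2·y_production = 38; 6·y_design + 1·y_production = 45.
This yields shadow prices y_design = 6.5, y_production = 6.
Shadow price of design = 6.5.

6.5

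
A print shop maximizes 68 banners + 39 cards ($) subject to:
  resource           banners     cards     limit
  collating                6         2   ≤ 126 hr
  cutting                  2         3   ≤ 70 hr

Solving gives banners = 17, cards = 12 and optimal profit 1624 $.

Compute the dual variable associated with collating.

9

At the optimum: collating uses 126 of 126 (binding); cutting uses 70 of 70 (binding).
Dual feasibility on the basic columns requires 6·y_collating + 2·y_cutting = 68, 2·y_collating + 3·y_cutting = 39.
Solving: y_collating = 9, y_cutting = 7.
Shadow price of collating = 9.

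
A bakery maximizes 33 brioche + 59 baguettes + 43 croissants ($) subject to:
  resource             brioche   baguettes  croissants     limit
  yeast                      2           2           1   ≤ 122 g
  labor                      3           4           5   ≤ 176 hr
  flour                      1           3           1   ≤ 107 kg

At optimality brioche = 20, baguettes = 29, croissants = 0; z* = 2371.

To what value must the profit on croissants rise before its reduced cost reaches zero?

Binding: labor and flour. Non-binding: yeast (24 unused).
Since yeast is not tight, its dual is 0.
The binding rows give the dual system: 3·y_labor + 1·y_flour = 33 and 4·y_labor + 3·y_flour = 59.
This yields shadow prices y_labor = 8, y_flour = 9.
croissants enters the basis when its profit ≥ yᵀa₃ = 8·5 + 9·1 = 49.

49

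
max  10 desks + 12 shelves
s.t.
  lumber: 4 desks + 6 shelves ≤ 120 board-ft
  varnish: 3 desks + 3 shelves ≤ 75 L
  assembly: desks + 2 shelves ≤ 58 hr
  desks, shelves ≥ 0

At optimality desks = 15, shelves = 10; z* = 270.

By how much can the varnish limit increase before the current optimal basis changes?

Binding constraints: lumber, varnish. The basis is B = [[4,6],[3,3]] with det -6.
Per unit increase in varnish, x* moves by d = (1, -0.6667).
The basis stays optimal until shelves reaches 0; allowable increase = 15 L.

15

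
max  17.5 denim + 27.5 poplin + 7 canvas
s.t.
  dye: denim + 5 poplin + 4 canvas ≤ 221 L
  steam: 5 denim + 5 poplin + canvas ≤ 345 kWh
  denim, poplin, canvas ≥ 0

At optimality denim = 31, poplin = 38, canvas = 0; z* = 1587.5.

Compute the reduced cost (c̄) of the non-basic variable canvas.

-6

At the optimum: dye uses 221 of 221 (binding); steam uses 345 of 345 (binding).
Dual feasibility on the basic columns requires 1·y_dye + 5·y_steam = 17.5, 5·y_dye + 5·y_steam = 27.5.
Solving: y_dye = 2.5, y_steam = 3.
Reduced cost of canvas: c₃ − yᵀa₃ = 7 − (2.5·4 + 3·1) = 7 − 13 = -6.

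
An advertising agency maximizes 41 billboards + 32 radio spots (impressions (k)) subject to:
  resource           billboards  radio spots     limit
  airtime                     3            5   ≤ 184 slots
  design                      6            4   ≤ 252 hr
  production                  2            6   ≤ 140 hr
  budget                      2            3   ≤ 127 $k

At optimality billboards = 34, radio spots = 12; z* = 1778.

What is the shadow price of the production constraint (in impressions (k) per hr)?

At the optimum: airtime uses 162 of 184 (slack = 22); design uses 252 of 252 (binding); production uses 140 of 140 (binding); budget uses 104 of 127 (slack = 23).
Slack constraints have shadow price 0 (complementary slackness).
Dual feasibility on the basic columns requires 6·y_design + 2·y_production = 41, 4·y_design + 6·y_production = 32.
→ y_design = 6.5 and y_production = 1.
Shadow price of production = 1.

1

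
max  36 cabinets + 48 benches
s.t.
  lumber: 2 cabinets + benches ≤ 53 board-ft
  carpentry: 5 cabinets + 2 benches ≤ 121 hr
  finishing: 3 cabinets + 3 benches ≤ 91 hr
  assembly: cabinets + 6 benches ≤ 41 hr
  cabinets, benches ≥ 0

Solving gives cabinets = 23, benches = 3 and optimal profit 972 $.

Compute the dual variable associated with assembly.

Binding: carpentry and assembly. Non-binding: lumber (4 unused), finishing (13 unused).
Slack constraints have shadow price 0 (complementary slackness).
Dual feasibility on the basic columns requires 5·y_carpentry + 1·y_assembly = 36, 2·y_carpentry + 6·y_assembly = 48.
This yields shadow prices y_carpentry = 6, y_assembly = 6.
Shadow price of assembly = 6.

6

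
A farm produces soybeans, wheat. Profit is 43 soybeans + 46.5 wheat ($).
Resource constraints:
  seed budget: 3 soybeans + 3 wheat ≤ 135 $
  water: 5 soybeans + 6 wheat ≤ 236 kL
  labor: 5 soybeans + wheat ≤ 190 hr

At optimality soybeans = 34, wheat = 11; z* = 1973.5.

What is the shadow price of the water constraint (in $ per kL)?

Binding: seed budget and water. Non-binding: labor (9 unused).
Slack constraints have shadow price 0 (complementary slackness).
From A_Bᵀ y = c: 3·y_seed budget + 5·y_water = 43; 3·y_seed budget + 6·y_water = 46.5.
→ y_seed budget = 8.5 and y_water = 3.5.
Shadow price of water = 3.5.

3.5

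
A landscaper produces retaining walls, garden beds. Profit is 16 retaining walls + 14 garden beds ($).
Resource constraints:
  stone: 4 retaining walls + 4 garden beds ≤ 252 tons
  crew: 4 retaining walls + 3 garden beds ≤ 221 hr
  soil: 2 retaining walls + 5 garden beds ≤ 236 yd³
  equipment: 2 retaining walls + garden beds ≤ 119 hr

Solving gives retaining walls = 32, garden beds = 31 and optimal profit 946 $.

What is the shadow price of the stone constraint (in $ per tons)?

2

Binding: stone and crew. Non-binding: soil (17 unused), equipment (24 unused).
Slack constraints have shadow price 0 (complementary slackness).
The binding rows give the dual system: 4·y_stone + 4·y_crew = 16 and 4·y_stone + 3·y_crew = 14.
→ y_stone = 2 and y_crew = 2.
Shadow price of stone = 2.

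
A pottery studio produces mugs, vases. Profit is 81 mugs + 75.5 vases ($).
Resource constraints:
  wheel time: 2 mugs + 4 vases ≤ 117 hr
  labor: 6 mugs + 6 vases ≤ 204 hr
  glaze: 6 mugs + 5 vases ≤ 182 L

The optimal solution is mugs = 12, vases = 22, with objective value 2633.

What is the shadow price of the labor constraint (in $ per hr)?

Check each constraint at x*: wheel time 112/117 (slack 5); labor 204/204 (tight); glaze 182/182 (tight).
Slack constraints have shadow price 0 (complementary slackness).
Dual feasibility on the basic columns requires 6·y_labor + 6·y_glaze = 81, 6·y_labor + 5·y_glaze = 75.5.
This yields shadow prices y_labor = 8, y_glaze = 5.5.
Shadow price of labor = 8.

8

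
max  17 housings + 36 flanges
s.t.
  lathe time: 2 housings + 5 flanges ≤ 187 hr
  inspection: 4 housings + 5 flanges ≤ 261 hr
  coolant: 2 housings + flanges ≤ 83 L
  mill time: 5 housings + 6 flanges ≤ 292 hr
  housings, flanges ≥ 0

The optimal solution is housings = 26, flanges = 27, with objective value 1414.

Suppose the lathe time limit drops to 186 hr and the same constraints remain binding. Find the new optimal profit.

Binding: lathe time and mill time. Non-binding: inspection (22 unused), coolant (4 unused).
Slack constraints have shadow price 0 (complementary slackness).
From A_Bᵀ y = c: 2·y_lathe time + 5·y_mill time = 17; 5·y_lathe time + 6·y_mill time = 36.
→ y_lathe time = 6 and y_mill time = 1.
Δz = y_lathe time·Δb = 6 × (-1) = -6, so new z* = 1414 − 6 = 1408.

1408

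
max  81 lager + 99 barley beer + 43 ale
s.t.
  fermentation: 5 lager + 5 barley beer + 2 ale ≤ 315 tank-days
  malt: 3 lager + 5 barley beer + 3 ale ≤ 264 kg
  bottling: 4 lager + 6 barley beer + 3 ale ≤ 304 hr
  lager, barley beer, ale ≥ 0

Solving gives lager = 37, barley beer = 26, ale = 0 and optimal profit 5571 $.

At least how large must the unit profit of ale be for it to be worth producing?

45

Binding: fermentation and bottling. Non-binding: malt (23 unused).
Slack constraints have shadow price 0 (complementary slackness).
Dual feasibility on the basic columns requires 5·y_fermentation + 4·y_bottling = 81, 5·y_fermentation + 6·y_bottling = 99.
This yields shadow prices y_fermentation = 9, y_bottling = 9.
ale enters the basis when its profit ≥ yᵀa₃ = 9·2 + 9·3 = 45.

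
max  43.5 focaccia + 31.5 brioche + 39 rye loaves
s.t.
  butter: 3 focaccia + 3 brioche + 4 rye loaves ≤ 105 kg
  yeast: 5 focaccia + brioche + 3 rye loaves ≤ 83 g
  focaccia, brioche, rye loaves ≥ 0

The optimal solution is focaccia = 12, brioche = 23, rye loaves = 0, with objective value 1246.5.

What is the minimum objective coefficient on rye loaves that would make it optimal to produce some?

47

Check each constraint at x*: butter 105/105 (tight); yeast 83/83 (tight).
Dual feasibility on the basic columns requires 3·y_butter + 5·y_yeast = 43.5, 3·y_butter + 1·y_yeast = 31.5.
Solving: y_butter = 9.5, y_yeast = 3.
rye loaves enters the basis when its profit ≥ yᵀa₃ = 9.5·4 + 3·3 = 47.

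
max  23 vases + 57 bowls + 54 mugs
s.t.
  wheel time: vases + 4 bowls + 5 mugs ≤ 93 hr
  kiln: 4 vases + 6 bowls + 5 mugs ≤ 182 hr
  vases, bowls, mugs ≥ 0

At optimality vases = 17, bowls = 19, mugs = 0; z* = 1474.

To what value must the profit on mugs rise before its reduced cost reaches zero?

62.5

Both wheel time and kiln are binding at x*.
Dual feasibility on the basic columns requires 1·y_wheel time + 4·y_kiln = 23, 4·y_wheel time + 6·y_kiln = 57.
→ y_wheel time = 9 and y_kiln = 3.5.
mugs enters the basis when its profit ≥ yᵀa₃ = 9·5 + 3.5·5 = 62.5.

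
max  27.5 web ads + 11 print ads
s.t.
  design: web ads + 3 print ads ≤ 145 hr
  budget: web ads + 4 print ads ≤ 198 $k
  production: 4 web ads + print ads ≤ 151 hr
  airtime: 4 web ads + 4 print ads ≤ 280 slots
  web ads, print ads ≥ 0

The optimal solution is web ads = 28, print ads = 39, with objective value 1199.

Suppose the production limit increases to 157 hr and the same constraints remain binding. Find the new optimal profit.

At the optimum: design uses 145 of 145 (binding); budget uses 184 of 198 (slack = 14); production uses 151 of 151 (binding); airtime uses 268 of 280 (slack = 12).
By complementary slackness, y = 0 for the non-binding constraints.
The binding rows give the dual system: 1·y_design + 4·y_production = 27.5 and 3·y_design + 1·y_production = 11.
Solving: y_design = 1.5, y_production = 6.5.
Δz = y_production·Δb = 6.5 × (6) = 39, so new z* = 1199 + 39 = 1238.

1238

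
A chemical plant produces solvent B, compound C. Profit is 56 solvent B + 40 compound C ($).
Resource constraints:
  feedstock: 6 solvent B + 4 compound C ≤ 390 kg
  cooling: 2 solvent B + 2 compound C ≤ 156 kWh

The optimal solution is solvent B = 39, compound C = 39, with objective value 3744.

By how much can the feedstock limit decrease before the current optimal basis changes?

Binding constraints: feedstock, cooling. The basis is B = [[6,4],[2,2]] with det 4.
Per unit decrease in feedstock, x* moves by d = (-0.5, 0.5).
The basis stays optimal until solvent B reaches 0; allowable decrease = 78 kg.

78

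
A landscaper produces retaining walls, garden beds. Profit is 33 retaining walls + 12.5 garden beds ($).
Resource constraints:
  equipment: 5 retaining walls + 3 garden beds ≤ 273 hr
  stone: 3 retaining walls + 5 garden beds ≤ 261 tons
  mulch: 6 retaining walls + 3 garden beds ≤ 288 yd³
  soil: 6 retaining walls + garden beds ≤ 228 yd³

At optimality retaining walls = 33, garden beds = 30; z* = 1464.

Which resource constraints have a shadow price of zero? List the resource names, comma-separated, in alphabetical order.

equipment: 255/273 (slack 18)
stone: 249/261 (slack 12)
mulch: 288/288 (binding)
soil: 228/228 (binding)
By complementary slackness, a constraint with positive slack has shadow price 0 → equipment, stone.

equipment, stone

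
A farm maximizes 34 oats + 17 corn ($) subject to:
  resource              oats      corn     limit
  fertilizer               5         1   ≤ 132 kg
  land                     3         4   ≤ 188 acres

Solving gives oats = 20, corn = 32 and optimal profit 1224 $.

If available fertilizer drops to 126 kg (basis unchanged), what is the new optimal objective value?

1194

At the optimum: fertilizer uses 132 of 132 (binding); land uses 188 of 188 (binding).
Dual feasibility on the basic columns requires 5·y_fertilizer + 3·y_land = 34, 1·y_fertilizer + 4·y_land = 17.
This yields shadow prices y_fertilizer = 5, y_land = 3.
Δz = y_fertilizer·Δb = 5 × (-6) = -30, so new z* = 1224 − 30 = 1194.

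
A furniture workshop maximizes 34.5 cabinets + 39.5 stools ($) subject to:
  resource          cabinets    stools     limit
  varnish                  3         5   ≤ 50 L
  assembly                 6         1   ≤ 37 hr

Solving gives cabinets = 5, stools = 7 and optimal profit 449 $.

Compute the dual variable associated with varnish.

7.5

Both varnish and assembly are binding at x*.
Dual feasibility on the basic columns requires 3·y_varnish + 6·y_assembly = 34.5, 5·y_varnish + 1·y_assembly = 39.5.
→ y_varnish = 7.5 and y_assembly = 2.
Shadow price of varnish = 7.5.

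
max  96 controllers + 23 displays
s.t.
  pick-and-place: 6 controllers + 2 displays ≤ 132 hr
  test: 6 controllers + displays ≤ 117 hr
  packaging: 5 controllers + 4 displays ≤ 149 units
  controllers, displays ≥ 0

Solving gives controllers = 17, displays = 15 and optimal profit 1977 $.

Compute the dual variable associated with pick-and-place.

7

Check each constraint at x*: pick-and-place 132/132 (tight); test 117/117 (tight); packaging 145/149 (slack 4).
Slack constraints have shadow price 0 (complementary slackness).
The binding rows give the dual system: 6·y_pick-and-place + 6·y_test = 96 and 2·y_pick-and-place + 1·y_test = 23.
→ y_pick-and-place = 7 and y_test = 9.
Shadow price of pick-and-place = 7.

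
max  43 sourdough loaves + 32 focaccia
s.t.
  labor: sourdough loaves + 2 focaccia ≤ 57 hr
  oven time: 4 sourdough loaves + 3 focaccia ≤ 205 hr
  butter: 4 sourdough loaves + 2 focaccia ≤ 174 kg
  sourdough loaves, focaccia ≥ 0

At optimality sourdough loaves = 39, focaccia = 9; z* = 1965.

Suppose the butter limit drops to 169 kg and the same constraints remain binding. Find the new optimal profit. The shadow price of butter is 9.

Δb = -5, so new z* = 1965 + (9)·(-5) = 1965 − 45 = 1920.

1920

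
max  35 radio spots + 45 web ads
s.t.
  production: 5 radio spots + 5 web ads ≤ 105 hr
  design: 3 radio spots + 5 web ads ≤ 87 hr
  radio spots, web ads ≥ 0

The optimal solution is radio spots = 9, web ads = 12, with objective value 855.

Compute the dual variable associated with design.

5

Check each constraint at x*: production 105/105 (tight); design 87/87 (tight).
Dual feasibility on the basic columns requires 5·y_production + 3·y_design = 35, 5·y_production + 5·y_design = 45.
→ y_production = 4 and y_design = 5.
Shadow price of design = 5.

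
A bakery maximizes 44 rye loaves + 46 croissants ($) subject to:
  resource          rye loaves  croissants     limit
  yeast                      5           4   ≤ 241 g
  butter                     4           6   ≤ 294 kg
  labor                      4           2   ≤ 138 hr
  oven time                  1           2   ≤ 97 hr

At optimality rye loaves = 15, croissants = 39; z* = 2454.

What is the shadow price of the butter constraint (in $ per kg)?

6

At the optimum: yeast uses 231 of 241 (slack = 10); butter uses 294 of 294 (binding); labor uses 138 of 138 (binding); oven time uses 93 of 97 (slack = 4).
By complementary slackness, y = 0 for the non-binding constraints.
Dual feasibility on the basic columns requires 4·y_butter + 4·y_labor = 44, 6·y_butter + 2·y_labor = 46.
This yields shadow prices y_butter = 6, y_labor = 5.
Shadow price of butter = 6.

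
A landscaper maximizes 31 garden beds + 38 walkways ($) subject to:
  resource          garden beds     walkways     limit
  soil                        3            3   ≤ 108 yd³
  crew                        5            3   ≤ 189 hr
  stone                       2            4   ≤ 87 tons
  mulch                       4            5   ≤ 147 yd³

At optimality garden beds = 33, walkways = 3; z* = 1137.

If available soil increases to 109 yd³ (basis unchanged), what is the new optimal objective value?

Binding: soil and mulch. Non-binding: crew (15 unused), stone (9 unused).
By complementary slackness, y = 0 for the non-binding constraints.
Dual feasibility on the basic columns requires 3·y_soil + 4·y_mulch = 31, 3·y_soil + 5·y_mulch = 38.
Solving: y_soil = 1, y_mulch = 7.
Δz = y_soil·Δb = 1 × (1) = 1, so new z* = 1137 + 1 = 1138.

1138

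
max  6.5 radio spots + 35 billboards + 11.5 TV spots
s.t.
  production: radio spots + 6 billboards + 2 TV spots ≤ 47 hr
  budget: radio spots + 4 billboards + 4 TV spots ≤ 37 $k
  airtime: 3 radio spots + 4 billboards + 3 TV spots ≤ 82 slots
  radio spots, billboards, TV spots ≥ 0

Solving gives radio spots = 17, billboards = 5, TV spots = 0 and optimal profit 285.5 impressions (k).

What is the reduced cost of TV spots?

Binding: production and budget. Non-binding: airtime (11 unused).
Since airtime is not tight, its dual is 0.
The binding rows give the dual system: 1·y_production + 1·y_budget = 6.5 and 6·y_production + 4·y_budget = 35.
→ y_production = 4.5 and y_budget = 2.
Reduced cost of TV spots: c₃ − yᵀa₃ = 11.5 − (4.5·2 + 2·4) = 11.5 − 17 = -5.5.

-5.5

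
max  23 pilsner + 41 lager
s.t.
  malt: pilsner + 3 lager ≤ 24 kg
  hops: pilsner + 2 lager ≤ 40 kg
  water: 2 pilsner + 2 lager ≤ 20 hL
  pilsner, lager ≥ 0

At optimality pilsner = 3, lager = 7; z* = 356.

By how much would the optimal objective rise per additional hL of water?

Binding: malt and water. Non-binding: hops (23 unused).
Slack constraints have shadow price 0 (complementary slackness).
The binding rows give the dual system: 1·y_malt + 2·y_water = 23 and 3·y_malt + 2·y_water = 41.
This yields shadow prices y_malt = 9, y_water = 7.
Shadow price of water = 7.

7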